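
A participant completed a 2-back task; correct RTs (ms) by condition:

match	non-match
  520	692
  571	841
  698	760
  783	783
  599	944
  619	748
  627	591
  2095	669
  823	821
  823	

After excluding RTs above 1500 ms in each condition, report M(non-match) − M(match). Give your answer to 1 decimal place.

match: exclude 2095
M(match) = 6063/9 = 673.667
M(non-match) = 6849/9 = 761.000
Difference = 761.000 − 673.667 = 87.333 ms

87.3 ms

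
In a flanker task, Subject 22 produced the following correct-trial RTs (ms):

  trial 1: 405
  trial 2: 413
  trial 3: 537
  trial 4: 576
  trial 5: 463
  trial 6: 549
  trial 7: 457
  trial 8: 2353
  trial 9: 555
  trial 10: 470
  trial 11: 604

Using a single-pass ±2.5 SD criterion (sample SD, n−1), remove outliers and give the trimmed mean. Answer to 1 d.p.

n = 11, ΣRT = 7382, M = 671.091
Σ(x−M)² = 3155714.91; s = √(3155714.91/10) = 561.758
Cutoffs: 671.091 ± 2.5·561.758 → [-733.3, 2075.5]
Outside: 2353 → excluded.
Retained (n=10): Σ = 5029, mean = 5029/10 = 502.900

502.9 ms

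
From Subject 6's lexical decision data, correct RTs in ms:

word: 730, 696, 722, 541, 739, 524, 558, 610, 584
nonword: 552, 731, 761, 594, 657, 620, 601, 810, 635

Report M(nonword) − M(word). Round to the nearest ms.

M(word) = 5704/9 = 633.778
M(nonword) = 5961/9 = 662.333
Difference = 662.333 − 633.778 = 28.556 ms

29 ms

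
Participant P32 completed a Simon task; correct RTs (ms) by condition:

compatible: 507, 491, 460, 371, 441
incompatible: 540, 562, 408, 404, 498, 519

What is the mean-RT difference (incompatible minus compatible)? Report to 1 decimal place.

M(compatible) = 2270/5 = 454.000
M(incompatible) = 2931/6 = 488.500
Difference = 488.500 − 454.000 = 34.500 ms

34.5 ms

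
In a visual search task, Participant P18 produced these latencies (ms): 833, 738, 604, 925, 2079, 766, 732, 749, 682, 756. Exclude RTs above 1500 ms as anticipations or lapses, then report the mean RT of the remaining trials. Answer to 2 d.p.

Excluded: 2079
Retained (n=9): Σ = 6785
Mean = 6785/9 = 753.8889

753.89 ms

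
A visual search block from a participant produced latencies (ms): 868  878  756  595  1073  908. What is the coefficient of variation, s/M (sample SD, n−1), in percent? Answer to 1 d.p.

18.9%

n = 6, Σ = 5078, M = 846.3333
Σ(x−M)² = 127981.333; s = √(127981.333/5) = 159.9883
CV = 159.9883 / 846.3333 = 0.18904 = 18.904%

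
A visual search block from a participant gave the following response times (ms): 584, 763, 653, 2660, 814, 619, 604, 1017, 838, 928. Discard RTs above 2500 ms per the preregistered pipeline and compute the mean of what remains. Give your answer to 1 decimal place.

Excluded: 2660
Retained (n=9): Σ = 6820
Mean = 6820/9 = 757.7778

757.8 ms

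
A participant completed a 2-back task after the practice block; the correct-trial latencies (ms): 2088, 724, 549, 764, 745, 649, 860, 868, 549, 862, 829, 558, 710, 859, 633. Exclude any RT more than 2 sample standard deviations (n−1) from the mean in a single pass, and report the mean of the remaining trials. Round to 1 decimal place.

725.6 ms

n = 15, ΣRT = 12247, M = 816.467
Σ(x−M)² = 1924719.73; s = √(1924719.73/14) = 370.783
Cutoffs: 816.467 ± 2·370.783 → [74.9, 1558.0]
Outside: 2088 → excluded.
Retained (n=14): Σ = 10159, mean = 10159/14 = 725.643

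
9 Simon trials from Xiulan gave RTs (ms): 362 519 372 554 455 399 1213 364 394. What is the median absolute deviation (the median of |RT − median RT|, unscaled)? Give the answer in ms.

Sorted: 362, 364, 372, 394, 399, 455, 519, 554, 1213 → median = 399
|x − 399|: 37, 120, 27, 155, 56, 0, 814, 35, 5
Sorted deviations: 0, 5, 27, 35, 37, 56, 120, 155, 814 → MAD = 37

37 ms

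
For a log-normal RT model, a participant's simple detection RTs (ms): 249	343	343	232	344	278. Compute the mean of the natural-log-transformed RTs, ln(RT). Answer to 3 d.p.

ln(RT): 5.5175, 5.8377, 5.8377, 5.4467, 5.8406, 5.6276
Σ ln(RT) = 34.1079
Mean = 34.1079/6 = 5.68465

5.685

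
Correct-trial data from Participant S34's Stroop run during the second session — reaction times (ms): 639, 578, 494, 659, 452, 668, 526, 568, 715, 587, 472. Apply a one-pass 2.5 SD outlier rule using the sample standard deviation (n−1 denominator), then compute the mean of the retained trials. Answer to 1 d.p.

578.0 ms

n = 11, ΣRT = 6358, M = 578.000
Σ(x−M)² = 74204.00; s = √(74204.00/10) = 86.142
Cutoffs: 578.000 ± 2.5·86.142 → [362.6, 793.4]
No RTs fall outside the cutoffs; all 11 retained. Mean = 6358/11 = 578.000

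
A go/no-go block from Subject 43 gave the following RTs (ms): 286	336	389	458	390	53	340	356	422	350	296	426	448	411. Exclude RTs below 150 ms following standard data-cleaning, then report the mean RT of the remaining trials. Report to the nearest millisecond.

Excluded: 53
Retained (n=13): Σ = 4908
Mean = 4908/13 = 377.5385

378 ms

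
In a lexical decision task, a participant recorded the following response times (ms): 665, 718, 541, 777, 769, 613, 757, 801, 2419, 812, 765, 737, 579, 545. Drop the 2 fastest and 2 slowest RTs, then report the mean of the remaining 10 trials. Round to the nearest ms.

Sorted: 541, 545, 579, 613, 665, 718, 737, 757, 765, 769, 777, 801, 812, 2419
Drop lowest 2 (541, 545) and highest 2 (812, 2419)
Remaining (n=10): Σ = 7181, mean = 7181/10 = 718.100

718 ms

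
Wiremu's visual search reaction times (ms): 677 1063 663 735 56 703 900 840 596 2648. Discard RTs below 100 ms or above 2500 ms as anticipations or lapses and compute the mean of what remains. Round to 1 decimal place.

772.1 ms

Excluded: 56, 2648
Retained (n=8): Σ = 6177
Mean = 6177/8 = 772.1250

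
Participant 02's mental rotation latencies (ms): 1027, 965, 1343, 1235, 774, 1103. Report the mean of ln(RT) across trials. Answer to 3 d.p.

6.964

ln(RT): 6.9344, 6.8721, 7.2027, 7.1188, 6.6516, 7.0058
Σ ln(RT) = 41.7854
Mean = 41.7854/6 = 6.96423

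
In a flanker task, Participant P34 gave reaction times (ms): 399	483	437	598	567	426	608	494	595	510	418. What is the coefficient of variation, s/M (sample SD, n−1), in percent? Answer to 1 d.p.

n = 11, Σ = 5535, M = 503.1818
Σ(x−M)² = 61465.636; s = √(61465.636/10) = 78.4000
CV = 78.4000 / 503.1818 = 0.15581 = 15.581%

15.6%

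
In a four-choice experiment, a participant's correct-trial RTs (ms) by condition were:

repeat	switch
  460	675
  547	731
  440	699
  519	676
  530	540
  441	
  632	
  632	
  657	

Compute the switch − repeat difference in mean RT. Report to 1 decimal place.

124.4 ms

M(repeat) = 4858/9 = 539.778
M(switch) = 3321/5 = 664.200
Difference = 664.200 − 539.778 = 124.422 ms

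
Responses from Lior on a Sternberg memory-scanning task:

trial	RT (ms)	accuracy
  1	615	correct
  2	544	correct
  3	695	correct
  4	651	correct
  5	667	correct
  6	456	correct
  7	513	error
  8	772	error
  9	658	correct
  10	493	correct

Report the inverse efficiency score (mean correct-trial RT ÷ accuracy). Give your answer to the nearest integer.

747 ms

Correct trials (n=8): 615, 544, 695, 651, 667, 456, 658, 493
Mean correct RT = 4779/8 = 597.3750 ms
Proportion correct = 8/10
IES = 597.3750 / (8/10) = 746.719 ms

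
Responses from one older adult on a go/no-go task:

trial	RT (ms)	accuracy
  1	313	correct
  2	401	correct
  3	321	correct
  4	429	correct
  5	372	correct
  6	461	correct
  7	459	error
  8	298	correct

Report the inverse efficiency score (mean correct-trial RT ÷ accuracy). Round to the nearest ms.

424 ms

Correct trials (n=7): 313, 401, 321, 429, 372, 461, 298
Mean correct RT = 2595/7 = 370.7143 ms
Proportion correct = 7/8
IES = 370.7143 / (7/8) = 423.673 ms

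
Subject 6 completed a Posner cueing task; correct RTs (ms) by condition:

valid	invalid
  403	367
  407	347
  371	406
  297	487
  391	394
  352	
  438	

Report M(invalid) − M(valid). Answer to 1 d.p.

20.3 ms

M(valid) = 2659/7 = 379.857
M(invalid) = 2001/5 = 400.200
Difference = 400.200 − 379.857 = 20.343 ms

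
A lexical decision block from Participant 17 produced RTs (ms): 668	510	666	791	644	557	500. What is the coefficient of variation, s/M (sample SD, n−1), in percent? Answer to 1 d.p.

n = 7, Σ = 4336, M = 619.4286
Σ(x−M)² = 64703.714; s = √(64703.714/6) = 103.8458
CV = 103.8458 / 619.4286 = 0.16765 = 16.765%

16.8%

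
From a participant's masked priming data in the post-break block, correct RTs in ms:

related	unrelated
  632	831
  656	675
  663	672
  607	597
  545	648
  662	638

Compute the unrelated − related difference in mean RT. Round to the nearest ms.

M(related) = 3765/6 = 627.500
M(unrelated) = 4061/6 = 676.833
Difference = 676.833 − 627.500 = 49.333 ms

49 ms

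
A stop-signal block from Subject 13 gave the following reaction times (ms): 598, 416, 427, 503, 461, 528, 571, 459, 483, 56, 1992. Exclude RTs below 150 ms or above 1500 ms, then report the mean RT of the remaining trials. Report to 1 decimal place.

494.0 ms

Excluded: 56, 1992
Retained (n=9): Σ = 4446
Mean = 4446/9 = 494.0000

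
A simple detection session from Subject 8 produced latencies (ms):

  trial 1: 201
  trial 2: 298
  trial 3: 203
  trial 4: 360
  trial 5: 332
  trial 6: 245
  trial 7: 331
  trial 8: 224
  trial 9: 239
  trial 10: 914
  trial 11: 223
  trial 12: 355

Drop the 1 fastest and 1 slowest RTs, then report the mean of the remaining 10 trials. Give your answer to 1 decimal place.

Sorted: 201, 203, 223, 224, 239, 245, 298, 331, 332, 355, 360, 914
Drop lowest 1 (201) and highest 1 (914)
Remaining (n=10): Σ = 2810, mean = 2810/10 = 281.000

281.0 ms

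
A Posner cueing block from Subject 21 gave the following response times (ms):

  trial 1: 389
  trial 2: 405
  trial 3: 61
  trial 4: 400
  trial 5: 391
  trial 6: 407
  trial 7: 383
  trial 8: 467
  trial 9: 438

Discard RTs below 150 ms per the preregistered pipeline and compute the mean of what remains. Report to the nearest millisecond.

Excluded: 61
Retained (n=8): Σ = 3280
Mean = 3280/8 = 410.0000

410 ms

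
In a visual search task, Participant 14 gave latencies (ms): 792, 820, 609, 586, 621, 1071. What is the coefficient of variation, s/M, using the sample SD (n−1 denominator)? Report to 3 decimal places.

n = 6, Σ = 4499, M = 749.8333
Σ(x−M)² = 173122.833; s = √(173122.833/5) = 186.0768
CV = 186.0768 / 749.8333 = 0.24816

0.248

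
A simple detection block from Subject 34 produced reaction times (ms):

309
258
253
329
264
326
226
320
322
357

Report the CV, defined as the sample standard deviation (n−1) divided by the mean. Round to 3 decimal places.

0.144

n = 10, Σ = 2964, M = 296.4000
Σ(x−M)² = 16346.400; s = √(16346.400/9) = 42.6177
CV = 42.6177 / 296.4000 = 0.14378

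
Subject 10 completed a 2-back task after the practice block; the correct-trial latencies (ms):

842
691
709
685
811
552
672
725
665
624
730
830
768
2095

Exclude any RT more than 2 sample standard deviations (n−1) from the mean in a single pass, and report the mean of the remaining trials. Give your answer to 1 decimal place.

n = 14, ΣRT = 11399, M = 814.214
Σ(x−M)² = 1849006.36; s = √(1849006.36/13) = 377.136
Cutoffs: 814.214 ± 2·377.136 → [59.9, 1568.5]
Outside: 2095 → excluded.
Retained (n=13): Σ = 9304, mean = 9304/13 = 715.692

715.7 ms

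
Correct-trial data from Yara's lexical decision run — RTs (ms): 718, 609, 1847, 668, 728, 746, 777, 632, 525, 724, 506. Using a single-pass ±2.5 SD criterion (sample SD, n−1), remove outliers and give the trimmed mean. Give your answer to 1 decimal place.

n = 11, ΣRT = 8480, M = 770.909
Σ(x−M)² = 1352218.91; s = √(1352218.91/10) = 367.725
Cutoffs: 770.909 ± 2.5·367.725 → [-148.4, 1690.2]
Outside: 1847 → excluded.
Retained (n=10): Σ = 6633, mean = 6633/10 = 663.300

663.3 ms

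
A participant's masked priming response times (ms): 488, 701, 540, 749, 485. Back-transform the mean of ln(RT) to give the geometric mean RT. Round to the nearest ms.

ln(RT): 6.1903, 6.5525, 6.2916, 6.6187, 6.1841
Mean ln(RT) = 31.8373/5 = 6.36746
Geometric mean = exp(6.36746) = 582.57 ms

583 ms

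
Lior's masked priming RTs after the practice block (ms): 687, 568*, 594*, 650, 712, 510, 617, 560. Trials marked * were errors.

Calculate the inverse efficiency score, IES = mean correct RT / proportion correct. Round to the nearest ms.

830 ms

Correct trials (n=6): 687, 650, 712, 510, 617, 560
Mean correct RT = 3736/6 = 622.6667 ms
Proportion correct = 6/8
IES = 622.6667 / (6/8) = 830.222 ms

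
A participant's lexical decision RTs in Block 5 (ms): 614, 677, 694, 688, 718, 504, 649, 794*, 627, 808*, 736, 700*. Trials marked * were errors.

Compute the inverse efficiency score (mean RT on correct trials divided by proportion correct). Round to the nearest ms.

875 ms

Correct trials (n=9): 614, 677, 694, 688, 718, 504, 649, 627, 736
Mean correct RT = 5907/9 = 656.3333 ms
Proportion correct = 9/12
IES = 656.3333 / (9/12) = 875.111 ms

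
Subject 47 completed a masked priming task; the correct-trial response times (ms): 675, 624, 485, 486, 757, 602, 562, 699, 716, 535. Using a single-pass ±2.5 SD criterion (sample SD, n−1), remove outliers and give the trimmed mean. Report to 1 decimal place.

n = 10, ΣRT = 6141, M = 614.100
Σ(x−M)² = 84012.90; s = √(84012.90/9) = 96.617
Cutoffs: 614.100 ± 2.5·96.617 → [372.6, 855.6]
No RTs fall outside the cutoffs; all 10 retained. Mean = 6141/10 = 614.100

614.1 ms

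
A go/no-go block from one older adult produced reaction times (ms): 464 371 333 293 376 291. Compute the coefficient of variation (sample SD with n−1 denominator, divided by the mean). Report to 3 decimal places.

0.183

n = 6, Σ = 2128, M = 354.6667
Σ(x−M)² = 21001.333; s = √(21001.333/5) = 64.8095
CV = 64.8095 / 354.6667 = 0.18273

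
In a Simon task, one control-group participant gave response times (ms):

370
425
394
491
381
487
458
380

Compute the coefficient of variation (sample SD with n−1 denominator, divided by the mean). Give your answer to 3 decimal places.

0.117

n = 8, Σ = 3386, M = 423.2500
Σ(x−M)² = 17211.500; s = √(17211.500/7) = 49.5861
CV = 49.5861 / 423.2500 = 0.11716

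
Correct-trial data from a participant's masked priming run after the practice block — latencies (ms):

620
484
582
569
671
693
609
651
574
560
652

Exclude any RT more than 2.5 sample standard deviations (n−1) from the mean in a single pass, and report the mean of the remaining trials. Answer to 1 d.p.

605.9 ms

n = 11, ΣRT = 6665, M = 605.909
Σ(x−M)² = 36108.91; s = √(36108.91/10) = 60.091
Cutoffs: 605.909 ± 2.5·60.091 → [455.7, 756.1]
No RTs fall outside the cutoffs; all 11 retained. Mean = 6665/11 = 605.909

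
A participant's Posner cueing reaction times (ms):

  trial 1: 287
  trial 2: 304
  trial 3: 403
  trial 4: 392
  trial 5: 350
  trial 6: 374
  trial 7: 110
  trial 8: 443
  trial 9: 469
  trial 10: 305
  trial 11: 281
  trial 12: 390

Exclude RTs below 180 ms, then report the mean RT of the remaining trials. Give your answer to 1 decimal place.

Excluded: 110
Retained (n=11): Σ = 3998
Mean = 3998/11 = 363.4545

363.5 ms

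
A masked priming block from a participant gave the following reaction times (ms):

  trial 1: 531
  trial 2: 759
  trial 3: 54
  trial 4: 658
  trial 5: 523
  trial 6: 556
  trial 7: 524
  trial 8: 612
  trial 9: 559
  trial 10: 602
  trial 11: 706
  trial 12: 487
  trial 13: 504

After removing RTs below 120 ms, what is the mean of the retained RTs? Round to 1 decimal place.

585.1 ms

Excluded: 54
Retained (n=12): Σ = 7021
Mean = 7021/12 = 585.0833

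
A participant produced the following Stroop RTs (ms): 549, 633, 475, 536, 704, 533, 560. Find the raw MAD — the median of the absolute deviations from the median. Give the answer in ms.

Sorted: 475, 533, 536, 549, 560, 633, 704 → median = 549
|x − 549|: 0, 84, 74, 13, 155, 16, 11
Sorted deviations: 0, 11, 13, 16, 74, 84, 155 → MAD = 16

16 ms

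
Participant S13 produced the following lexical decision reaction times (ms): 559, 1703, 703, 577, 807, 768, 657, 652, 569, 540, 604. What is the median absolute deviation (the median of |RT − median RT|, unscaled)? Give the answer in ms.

Sorted: 540, 559, 569, 577, 604, 652, 657, 703, 768, 807, 1703 → median = 652
|x − 652|: 93, 1051, 51, 75, 155, 116, 5, 0, 83, 112, 48
Sorted deviations: 0, 5, 48, 51, 75, 83, 93, 112, 116, 155, 1051 → MAD = 83

83 ms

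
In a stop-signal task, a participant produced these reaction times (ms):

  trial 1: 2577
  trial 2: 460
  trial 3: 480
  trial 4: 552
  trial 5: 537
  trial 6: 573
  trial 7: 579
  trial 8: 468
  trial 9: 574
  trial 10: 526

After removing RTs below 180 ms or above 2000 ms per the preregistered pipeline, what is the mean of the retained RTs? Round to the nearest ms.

Excluded: 2577
Retained (n=9): Σ = 4749
Mean = 4749/9 = 527.6667

528 ms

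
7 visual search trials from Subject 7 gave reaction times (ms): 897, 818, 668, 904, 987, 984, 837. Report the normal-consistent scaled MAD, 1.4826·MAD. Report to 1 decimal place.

Sorted: 668, 818, 837, 897, 904, 984, 987 → median = 897
|x − 897| sorted: 0, 7, 60, 79, 87, 90, 229 → MAD = 79
Robust SD ≈ 1.4826 × 79 = 117.125

117.1 ms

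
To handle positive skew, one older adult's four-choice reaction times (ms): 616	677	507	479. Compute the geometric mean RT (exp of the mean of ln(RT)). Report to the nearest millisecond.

ln(RT): 6.4232, 6.5177, 6.2285, 6.1717
Mean ln(RT) = 25.3411/4 = 6.33528
Geometric mean = exp(6.33528) = 564.13 ms

564 ms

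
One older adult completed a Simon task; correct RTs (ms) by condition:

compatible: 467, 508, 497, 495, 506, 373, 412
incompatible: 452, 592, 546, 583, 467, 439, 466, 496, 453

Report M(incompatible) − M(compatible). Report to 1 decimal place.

33.9 ms

M(compatible) = 3258/7 = 465.429
M(incompatible) = 4494/9 = 499.333
Difference = 499.333 − 465.429 = 33.905 ms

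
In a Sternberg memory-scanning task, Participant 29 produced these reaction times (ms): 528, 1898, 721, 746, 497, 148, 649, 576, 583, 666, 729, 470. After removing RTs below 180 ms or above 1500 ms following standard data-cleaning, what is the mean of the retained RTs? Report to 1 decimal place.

Excluded: 148, 1898
Retained (n=10): Σ = 6165
Mean = 6165/10 = 616.5000

616.5 ms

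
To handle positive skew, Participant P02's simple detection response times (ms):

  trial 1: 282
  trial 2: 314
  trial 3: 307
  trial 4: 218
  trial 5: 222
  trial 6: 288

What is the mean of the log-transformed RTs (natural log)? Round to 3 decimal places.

5.595

ln(RT): 5.6419, 5.7494, 5.7268, 5.3845, 5.4027, 5.6630
Σ ln(RT) = 33.5683
Mean = 33.5683/6 = 5.59471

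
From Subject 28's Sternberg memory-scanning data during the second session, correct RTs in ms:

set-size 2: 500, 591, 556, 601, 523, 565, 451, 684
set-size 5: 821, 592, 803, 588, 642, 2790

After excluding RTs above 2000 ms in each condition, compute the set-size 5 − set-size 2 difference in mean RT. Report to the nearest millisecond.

set-size 5: exclude 2790
M(set-size 2) = 4471/8 = 558.875
M(set-size 5) = 3446/5 = 689.200
Difference = 689.200 − 558.875 = 130.325 ms

130 ms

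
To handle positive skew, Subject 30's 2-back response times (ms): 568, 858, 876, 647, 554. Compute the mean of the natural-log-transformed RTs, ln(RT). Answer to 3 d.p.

6.532

ln(RT): 6.3421, 6.7546, 6.7754, 6.4723, 6.3172
Σ ln(RT) = 32.6616
Mean = 32.6616/5 = 6.53232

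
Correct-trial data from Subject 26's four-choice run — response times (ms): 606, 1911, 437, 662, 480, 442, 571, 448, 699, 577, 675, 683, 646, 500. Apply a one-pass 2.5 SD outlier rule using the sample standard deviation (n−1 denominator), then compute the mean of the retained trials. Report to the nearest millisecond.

n = 14, ΣRT = 9337, M = 666.929
Σ(x−M)² = 1784726.93; s = √(1784726.93/13) = 370.522
Cutoffs: 666.929 ± 2.5·370.522 → [-259.4, 1593.2]
Outside: 1911 → excluded.
Retained (n=13): Σ = 7426, mean = 7426/13 = 571.231

571 ms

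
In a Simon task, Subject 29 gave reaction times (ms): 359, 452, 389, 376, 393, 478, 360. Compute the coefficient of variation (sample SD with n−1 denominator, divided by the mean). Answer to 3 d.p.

0.115

n = 7, Σ = 2807, M = 401.0000
Σ(x−M)² = 12808.000; s = √(12808.000/6) = 46.2025
CV = 46.2025 / 401.0000 = 0.11522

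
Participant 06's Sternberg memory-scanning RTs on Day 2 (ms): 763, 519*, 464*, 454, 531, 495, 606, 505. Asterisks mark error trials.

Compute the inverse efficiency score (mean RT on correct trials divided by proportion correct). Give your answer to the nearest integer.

Correct trials (n=6): 763, 454, 531, 495, 606, 505
Mean correct RT = 3354/6 = 559.0000 ms
Proportion correct = 6/8
IES = 559.0000 / (6/8) = 745.333 ms

745 ms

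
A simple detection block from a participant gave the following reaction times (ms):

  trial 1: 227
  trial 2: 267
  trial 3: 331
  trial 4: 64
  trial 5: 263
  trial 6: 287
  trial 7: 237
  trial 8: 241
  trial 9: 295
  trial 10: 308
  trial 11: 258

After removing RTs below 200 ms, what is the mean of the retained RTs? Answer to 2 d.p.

Excluded: 64
Retained (n=10): Σ = 2714
Mean = 2714/10 = 271.4000

271.40 ms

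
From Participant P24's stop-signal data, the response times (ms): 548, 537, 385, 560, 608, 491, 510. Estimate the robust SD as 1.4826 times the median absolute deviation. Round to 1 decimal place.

Sorted: 385, 491, 510, 537, 548, 560, 608 → median = 537
|x − 537| sorted: 0, 11, 23, 27, 46, 71, 152 → MAD = 27
Robust SD ≈ 1.4826 × 27 = 40.030

40.0 ms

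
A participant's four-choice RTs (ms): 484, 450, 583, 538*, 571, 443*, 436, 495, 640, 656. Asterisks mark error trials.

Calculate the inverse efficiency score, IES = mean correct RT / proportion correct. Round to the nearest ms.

Correct trials (n=8): 484, 450, 583, 571, 436, 495, 640, 656
Mean correct RT = 4315/8 = 539.3750 ms
Proportion correct = 8/10
IES = 539.3750 / (8/10) = 674.219 ms

674 ms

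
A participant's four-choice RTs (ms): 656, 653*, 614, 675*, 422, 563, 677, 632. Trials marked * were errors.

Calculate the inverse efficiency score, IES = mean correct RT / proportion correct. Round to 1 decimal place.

Correct trials (n=6): 656, 614, 422, 563, 677, 632
Mean correct RT = 3564/6 = 594.0000 ms
Proportion correct = 6/8
IES = 594.0000 / (6/8) = 792.000 ms

792.0 ms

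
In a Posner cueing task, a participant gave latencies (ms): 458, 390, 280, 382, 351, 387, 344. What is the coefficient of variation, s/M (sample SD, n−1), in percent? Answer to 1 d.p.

14.7%

n = 7, Σ = 2592, M = 370.2857
Σ(x−M)² = 17713.429; s = √(17713.429/6) = 54.3345
CV = 54.3345 / 370.2857 = 0.14674 = 14.674%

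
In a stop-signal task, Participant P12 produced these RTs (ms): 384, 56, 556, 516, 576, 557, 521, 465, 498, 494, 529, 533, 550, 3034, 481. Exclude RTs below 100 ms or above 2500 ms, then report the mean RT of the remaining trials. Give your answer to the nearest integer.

Excluded: 56, 3034
Retained (n=13): Σ = 6660
Mean = 6660/13 = 512.3077

512 ms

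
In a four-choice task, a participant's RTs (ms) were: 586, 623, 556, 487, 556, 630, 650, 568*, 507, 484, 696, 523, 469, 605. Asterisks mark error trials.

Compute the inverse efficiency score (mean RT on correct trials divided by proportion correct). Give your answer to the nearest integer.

611 ms

Correct trials (n=13): 586, 623, 556, 487, 556, 630, 650, 507, 484, 696, 523, 469, 605
Mean correct RT = 7372/13 = 567.0769 ms
Proportion correct = 13/14
IES = 567.0769 / (13/14) = 610.698 ms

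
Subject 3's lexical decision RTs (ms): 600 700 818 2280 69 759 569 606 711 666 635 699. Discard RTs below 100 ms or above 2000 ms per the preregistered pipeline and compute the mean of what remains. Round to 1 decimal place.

Excluded: 69, 2280
Retained (n=10): Σ = 6763
Mean = 6763/10 = 676.3000

676.3 ms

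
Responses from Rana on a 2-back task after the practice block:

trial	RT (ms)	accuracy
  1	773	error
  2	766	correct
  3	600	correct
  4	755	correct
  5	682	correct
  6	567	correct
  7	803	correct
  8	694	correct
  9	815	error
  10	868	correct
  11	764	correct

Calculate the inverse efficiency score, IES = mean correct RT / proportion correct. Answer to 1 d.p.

882.6 ms

Correct trials (n=9): 766, 600, 755, 682, 567, 803, 694, 868, 764
Mean correct RT = 6499/9 = 722.1111 ms
Proportion correct = 9/11
IES = 722.1111 / (9/11) = 882.580 ms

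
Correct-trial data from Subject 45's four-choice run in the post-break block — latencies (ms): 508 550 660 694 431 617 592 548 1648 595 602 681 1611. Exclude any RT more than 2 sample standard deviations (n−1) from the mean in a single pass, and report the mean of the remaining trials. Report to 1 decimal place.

n = 13, ΣRT = 9737, M = 749.000
Σ(x−M)² = 1893420.00; s = √(1893420.00/12) = 397.222
Cutoffs: 749.000 ± 2·397.222 → [-45.4, 1543.4]
Outside: 1611, 1648 → excluded.
Retained (n=11): Σ = 6478, mean = 6478/11 = 588.909

588.9 ms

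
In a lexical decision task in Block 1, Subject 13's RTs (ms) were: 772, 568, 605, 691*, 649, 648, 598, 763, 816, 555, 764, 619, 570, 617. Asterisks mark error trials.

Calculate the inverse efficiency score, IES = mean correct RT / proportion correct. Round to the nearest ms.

708 ms

Correct trials (n=13): 772, 568, 605, 649, 648, 598, 763, 816, 555, 764, 619, 570, 617
Mean correct RT = 8544/13 = 657.2308 ms
Proportion correct = 13/14
IES = 657.2308 / (13/14) = 707.787 ms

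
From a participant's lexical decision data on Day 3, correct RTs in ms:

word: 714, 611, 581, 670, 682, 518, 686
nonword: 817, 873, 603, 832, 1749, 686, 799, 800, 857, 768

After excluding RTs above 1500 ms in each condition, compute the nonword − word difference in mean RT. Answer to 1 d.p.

nonword: exclude 1749
M(word) = 4462/7 = 637.429
M(nonword) = 7035/9 = 781.667
Difference = 781.667 − 637.429 = 144.238 ms

144.2 ms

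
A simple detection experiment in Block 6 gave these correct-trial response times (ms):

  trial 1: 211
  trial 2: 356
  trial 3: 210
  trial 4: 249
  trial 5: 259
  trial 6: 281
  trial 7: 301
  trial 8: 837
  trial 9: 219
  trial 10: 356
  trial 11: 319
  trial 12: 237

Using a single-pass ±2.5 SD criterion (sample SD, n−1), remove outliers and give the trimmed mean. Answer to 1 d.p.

272.5 ms

n = 12, ΣRT = 3835, M = 319.583
Σ(x−M)² = 321594.92; s = √(321594.92/11) = 170.985
Cutoffs: 319.583 ± 2.5·170.985 → [-107.9, 747.0]
Outside: 837 → excluded.
Retained (n=11): Σ = 2998, mean = 2998/11 = 272.545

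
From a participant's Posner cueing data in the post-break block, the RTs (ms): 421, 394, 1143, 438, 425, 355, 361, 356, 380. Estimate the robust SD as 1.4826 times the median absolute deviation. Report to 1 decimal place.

Sorted: 355, 356, 361, 380, 394, 421, 425, 438, 1143 → median = 394
|x − 394| sorted: 0, 14, 27, 31, 33, 38, 39, 44, 749 → MAD = 33
Robust SD ≈ 1.4826 × 33 = 48.926

48.9 ms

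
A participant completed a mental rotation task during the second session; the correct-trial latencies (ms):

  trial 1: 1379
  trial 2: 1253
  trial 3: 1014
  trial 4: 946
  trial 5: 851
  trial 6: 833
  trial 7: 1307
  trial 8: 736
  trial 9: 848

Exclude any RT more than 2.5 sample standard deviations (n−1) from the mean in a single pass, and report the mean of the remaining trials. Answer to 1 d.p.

n = 9, ΣRT = 9167, M = 1018.556
Σ(x−M)² = 444802.22; s = √(444802.22/8) = 235.797
Cutoffs: 1018.556 ± 2.5·235.797 → [429.1, 1608.0]
No RTs fall outside the cutoffs; all 9 retained. Mean = 9167/9 = 1018.556

1018.6 ms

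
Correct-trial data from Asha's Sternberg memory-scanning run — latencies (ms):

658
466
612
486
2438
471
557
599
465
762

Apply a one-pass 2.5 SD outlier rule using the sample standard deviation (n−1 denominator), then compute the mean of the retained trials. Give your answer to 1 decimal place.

n = 10, ΣRT = 7514, M = 751.400
Σ(x−M)² = 3246444.40; s = √(3246444.40/9) = 600.596
Cutoffs: 751.400 ± 2.5·600.596 → [-750.1, 2252.9]
Outside: 2438 → excluded.
Retained (n=9): Σ = 5076, mean = 5076/9 = 564.000

564.0 ms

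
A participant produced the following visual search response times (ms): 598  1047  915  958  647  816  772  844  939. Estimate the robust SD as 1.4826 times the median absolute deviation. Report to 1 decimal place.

140.8 ms

Sorted: 598, 647, 772, 816, 844, 915, 939, 958, 1047 → median = 844
|x − 844| sorted: 0, 28, 71, 72, 95, 114, 197, 203, 246 → MAD = 95
Robust SD ≈ 1.4826 × 95 = 140.847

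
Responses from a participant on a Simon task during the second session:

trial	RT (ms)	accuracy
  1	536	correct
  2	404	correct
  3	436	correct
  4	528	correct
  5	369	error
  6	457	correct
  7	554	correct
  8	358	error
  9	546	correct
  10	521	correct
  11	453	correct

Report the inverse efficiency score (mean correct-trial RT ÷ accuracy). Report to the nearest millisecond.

Correct trials (n=9): 536, 404, 436, 528, 457, 554, 546, 521, 453
Mean correct RT = 4435/9 = 492.7778 ms
Proportion correct = 9/11
IES = 492.7778 / (9/11) = 602.284 ms

602 ms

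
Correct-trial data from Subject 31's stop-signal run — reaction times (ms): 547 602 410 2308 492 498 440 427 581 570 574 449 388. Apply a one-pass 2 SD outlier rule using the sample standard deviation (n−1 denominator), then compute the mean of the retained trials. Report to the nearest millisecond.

498 ms

n = 13, ΣRT = 8286, M = 637.385
Σ(x−M)² = 3085287.08; s = √(3085287.08/12) = 507.057
Cutoffs: 637.385 ± 2·507.057 → [-376.7, 1651.5]
Outside: 2308 → excluded.
Retained (n=12): Σ = 5978, mean = 5978/12 = 498.167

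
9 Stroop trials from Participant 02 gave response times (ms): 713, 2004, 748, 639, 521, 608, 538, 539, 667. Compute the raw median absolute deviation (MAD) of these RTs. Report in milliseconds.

100 ms

Sorted: 521, 538, 539, 608, 639, 667, 713, 748, 2004 → median = 639
|x − 639|: 74, 1365, 109, 0, 118, 31, 101, 100, 28
Sorted deviations: 0, 28, 31, 74, 100, 101, 109, 118, 1365 → MAD = 100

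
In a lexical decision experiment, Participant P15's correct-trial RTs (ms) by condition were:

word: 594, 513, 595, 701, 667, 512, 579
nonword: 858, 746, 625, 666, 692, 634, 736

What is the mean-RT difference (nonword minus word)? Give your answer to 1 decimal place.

M(word) = 4161/7 = 594.429
M(nonword) = 4957/7 = 708.143
Difference = 708.143 − 594.429 = 113.714 ms

113.7 ms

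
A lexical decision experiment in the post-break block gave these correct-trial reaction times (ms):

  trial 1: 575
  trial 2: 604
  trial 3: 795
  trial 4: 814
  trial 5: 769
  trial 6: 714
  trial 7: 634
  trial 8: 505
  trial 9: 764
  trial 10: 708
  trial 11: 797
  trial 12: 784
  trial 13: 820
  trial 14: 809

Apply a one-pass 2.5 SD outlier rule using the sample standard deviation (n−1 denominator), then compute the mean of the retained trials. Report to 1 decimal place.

720.9 ms

n = 14, ΣRT = 10092, M = 720.857
Σ(x−M)² = 135015.71; s = √(135015.71/13) = 101.911
Cutoffs: 720.857 ± 2.5·101.911 → [466.1, 975.6]
No RTs fall outside the cutoffs; all 14 retained. Mean = 10092/14 = 720.857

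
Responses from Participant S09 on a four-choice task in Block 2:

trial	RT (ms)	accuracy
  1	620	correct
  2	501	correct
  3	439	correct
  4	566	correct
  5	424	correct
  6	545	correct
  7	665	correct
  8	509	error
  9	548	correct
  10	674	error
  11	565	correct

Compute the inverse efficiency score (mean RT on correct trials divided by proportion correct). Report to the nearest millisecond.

662 ms

Correct trials (n=9): 620, 501, 439, 566, 424, 545, 665, 548, 565
Mean correct RT = 4873/9 = 541.4444 ms
Proportion correct = 9/11
IES = 541.4444 / (9/11) = 661.765 ms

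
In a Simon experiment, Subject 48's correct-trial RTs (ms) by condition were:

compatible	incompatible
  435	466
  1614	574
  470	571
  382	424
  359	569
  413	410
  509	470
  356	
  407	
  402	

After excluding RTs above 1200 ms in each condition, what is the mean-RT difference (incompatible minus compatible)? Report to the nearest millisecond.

83 ms

compatible: exclude 1614
M(compatible) = 3733/9 = 414.778
M(incompatible) = 3484/7 = 497.714
Difference = 497.714 − 414.778 = 82.937 ms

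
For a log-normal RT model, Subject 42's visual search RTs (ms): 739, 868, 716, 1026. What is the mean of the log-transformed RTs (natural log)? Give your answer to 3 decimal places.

ln(RT): 6.6053, 6.7662, 6.5737, 6.9334
Σ ln(RT) = 26.8786
Mean = 26.8786/4 = 6.71965

6.720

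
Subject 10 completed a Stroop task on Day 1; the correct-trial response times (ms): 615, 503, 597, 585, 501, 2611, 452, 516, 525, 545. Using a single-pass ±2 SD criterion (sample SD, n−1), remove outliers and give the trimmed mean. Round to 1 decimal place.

537.7 ms

n = 10, ΣRT = 7450, M = 745.000
Σ(x−M)² = 3891150.00; s = √(3891150.00/9) = 657.533
Cutoffs: 745.000 ± 2·657.533 → [-570.1, 2060.1]
Outside: 2611 → excluded.
Retained (n=9): Σ = 4839, mean = 4839/9 = 537.667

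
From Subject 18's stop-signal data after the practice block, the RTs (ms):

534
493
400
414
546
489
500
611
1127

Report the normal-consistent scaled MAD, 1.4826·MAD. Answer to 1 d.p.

68.2 ms

Sorted: 400, 414, 489, 493, 500, 534, 546, 611, 1127 → median = 500
|x − 500| sorted: 0, 7, 11, 34, 46, 86, 100, 111, 627 → MAD = 46
Robust SD ≈ 1.4826 × 46 = 68.200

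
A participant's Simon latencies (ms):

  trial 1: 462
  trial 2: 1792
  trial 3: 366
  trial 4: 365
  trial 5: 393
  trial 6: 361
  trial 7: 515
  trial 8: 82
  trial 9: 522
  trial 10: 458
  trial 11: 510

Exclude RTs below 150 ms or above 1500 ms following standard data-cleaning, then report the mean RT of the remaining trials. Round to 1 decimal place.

439.1 ms

Excluded: 82, 1792
Retained (n=9): Σ = 3952
Mean = 3952/9 = 439.1111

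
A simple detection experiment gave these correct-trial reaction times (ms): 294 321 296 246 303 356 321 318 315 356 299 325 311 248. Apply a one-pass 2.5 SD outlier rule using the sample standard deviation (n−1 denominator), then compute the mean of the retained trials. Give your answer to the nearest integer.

308 ms

n = 14, ΣRT = 4309, M = 307.786
Σ(x−M)² = 13282.36; s = √(13282.36/13) = 31.964
Cutoffs: 307.786 ± 2.5·31.964 → [227.9, 387.7]
No RTs fall outside the cutoffs; all 14 retained. Mean = 4309/14 = 307.786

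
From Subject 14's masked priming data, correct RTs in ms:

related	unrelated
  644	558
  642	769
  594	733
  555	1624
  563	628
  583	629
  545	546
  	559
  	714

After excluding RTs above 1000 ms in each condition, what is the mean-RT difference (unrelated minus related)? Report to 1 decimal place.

52.6 ms

unrelated: exclude 1624
M(related) = 4126/7 = 589.429
M(unrelated) = 5136/8 = 642.000
Difference = 642.000 − 589.429 = 52.571 ms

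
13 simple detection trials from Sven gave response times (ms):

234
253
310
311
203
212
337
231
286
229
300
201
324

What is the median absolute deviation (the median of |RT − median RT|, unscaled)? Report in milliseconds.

Sorted: 201, 203, 212, 229, 231, 234, 253, 286, 300, 310, 311, 324, 337 → median = 253
|x − 253|: 19, 0, 57, 58, 50, 41, 84, 22, 33, 24, 47, 52, 71
Sorted deviations: 0, 19, 22, 24, 33, 41, 47, 50, 52, 57, 58, 71, 84 → MAD = 47

47 ms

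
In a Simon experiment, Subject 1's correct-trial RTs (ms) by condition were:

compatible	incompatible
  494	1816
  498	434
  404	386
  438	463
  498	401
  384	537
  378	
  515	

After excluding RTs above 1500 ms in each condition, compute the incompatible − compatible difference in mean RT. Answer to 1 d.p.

-6.9 ms

incompatible: exclude 1816
M(compatible) = 3609/8 = 451.125
M(incompatible) = 2221/5 = 444.200
Difference = 444.200 − 451.125 = -6.925 ms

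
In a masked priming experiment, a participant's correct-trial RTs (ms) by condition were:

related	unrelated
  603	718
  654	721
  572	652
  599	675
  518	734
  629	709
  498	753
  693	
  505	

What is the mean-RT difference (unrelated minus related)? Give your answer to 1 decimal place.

M(related) = 5271/9 = 585.667
M(unrelated) = 4962/7 = 708.857
Difference = 708.857 − 585.667 = 123.190 ms

123.2 ms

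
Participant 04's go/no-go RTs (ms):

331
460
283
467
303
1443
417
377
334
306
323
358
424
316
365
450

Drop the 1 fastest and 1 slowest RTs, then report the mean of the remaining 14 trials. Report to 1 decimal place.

Sorted: 283, 303, 306, 316, 323, 331, 334, 358, 365, 377, 417, 424, 450, 460, 467, 1443
Drop lowest 1 (283) and highest 1 (1443)
Remaining (n=14): Σ = 5231, mean = 5231/14 = 373.643

373.6 ms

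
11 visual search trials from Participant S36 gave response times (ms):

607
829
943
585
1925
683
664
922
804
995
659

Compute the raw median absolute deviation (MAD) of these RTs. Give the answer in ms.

140 ms

Sorted: 585, 607, 659, 664, 683, 804, 829, 922, 943, 995, 1925 → median = 804
|x − 804|: 197, 25, 139, 219, 1121, 121, 140, 118, 0, 191, 145
Sorted deviations: 0, 25, 118, 121, 139, 140, 145, 191, 197, 219, 1121 → MAD = 140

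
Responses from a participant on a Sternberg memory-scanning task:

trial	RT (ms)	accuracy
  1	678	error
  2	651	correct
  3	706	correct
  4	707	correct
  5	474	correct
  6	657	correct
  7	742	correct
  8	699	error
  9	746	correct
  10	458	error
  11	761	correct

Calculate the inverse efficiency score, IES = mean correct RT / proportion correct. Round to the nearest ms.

Correct trials (n=8): 651, 706, 707, 474, 657, 742, 746, 761
Mean correct RT = 5444/8 = 680.5000 ms
Proportion correct = 8/11
IES = 680.5000 / (8/11) = 935.688 ms

936 ms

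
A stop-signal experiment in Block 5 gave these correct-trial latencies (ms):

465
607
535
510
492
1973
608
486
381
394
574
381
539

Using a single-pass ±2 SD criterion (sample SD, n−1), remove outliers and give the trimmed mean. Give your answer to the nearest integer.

498 ms

n = 13, ΣRT = 7945, M = 611.154
Σ(x−M)² = 2081589.69; s = √(2081589.69/12) = 416.492
Cutoffs: 611.154 ± 2·416.492 → [-221.8, 1444.1]
Outside: 1973 → excluded.
Retained (n=12): Σ = 5972, mean = 5972/12 = 497.667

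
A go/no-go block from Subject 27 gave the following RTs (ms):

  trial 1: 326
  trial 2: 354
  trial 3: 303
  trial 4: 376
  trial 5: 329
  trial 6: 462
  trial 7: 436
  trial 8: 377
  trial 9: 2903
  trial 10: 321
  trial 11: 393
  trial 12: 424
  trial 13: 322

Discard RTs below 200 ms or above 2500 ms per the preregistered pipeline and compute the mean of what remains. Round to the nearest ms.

369 ms

Excluded: 2903
Retained (n=12): Σ = 4423
Mean = 4423/12 = 368.5833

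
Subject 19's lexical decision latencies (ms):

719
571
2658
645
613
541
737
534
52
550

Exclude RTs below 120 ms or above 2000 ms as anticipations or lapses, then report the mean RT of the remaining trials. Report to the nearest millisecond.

Excluded: 52, 2658
Retained (n=8): Σ = 4910
Mean = 4910/8 = 613.7500

614 ms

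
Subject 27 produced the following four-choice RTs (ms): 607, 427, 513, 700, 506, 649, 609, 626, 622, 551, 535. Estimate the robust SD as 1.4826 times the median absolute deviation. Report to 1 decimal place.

83.0 ms

Sorted: 427, 506, 513, 535, 551, 607, 609, 622, 626, 649, 700 → median = 607
|x − 607| sorted: 0, 2, 15, 19, 42, 56, 72, 93, 94, 101, 180 → MAD = 56
Robust SD ≈ 1.4826 × 56 = 83.026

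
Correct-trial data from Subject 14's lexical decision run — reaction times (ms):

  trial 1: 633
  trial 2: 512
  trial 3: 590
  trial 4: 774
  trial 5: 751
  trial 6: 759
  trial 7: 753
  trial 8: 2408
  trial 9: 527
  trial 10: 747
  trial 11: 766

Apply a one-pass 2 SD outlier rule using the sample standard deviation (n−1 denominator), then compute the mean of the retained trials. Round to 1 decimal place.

681.2 ms

n = 11, ΣRT = 9220, M = 838.182
Σ(x−M)² = 2810021.64; s = √(2810021.64/10) = 530.096
Cutoffs: 838.182 ± 2·530.096 → [-222.0, 1898.4]
Outside: 2408 → excluded.
Retained (n=10): Σ = 6812, mean = 6812/10 = 681.200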